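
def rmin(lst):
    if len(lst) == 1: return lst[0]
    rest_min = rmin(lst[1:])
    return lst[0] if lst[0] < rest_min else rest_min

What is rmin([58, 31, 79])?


rmin([58, 31, 79]): compare 58 with rmin([31, 79])
rmin([31, 79]): compare 31 with rmin([79])
rmin([79]) = 79  (base case)
Compare 31 with 79 -> 31
Compare 58 with 31 -> 31

31


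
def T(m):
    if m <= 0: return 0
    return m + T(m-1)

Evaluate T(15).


T(15)
= 15 + 14 + 13 + 12 + 11 + 10 + 9 + 8 + 7 + 6 + 5 + 4 + 3 + 2 + 1 + T(0)
= 15 + 14 + 13 + 12 + 11 + 10 + 9 + 8 + 7 + 6 + 5 + 4 + 3 + 2 + 1 + 0
= 120

120


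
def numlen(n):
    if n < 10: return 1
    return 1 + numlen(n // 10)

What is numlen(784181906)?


numlen(784181906) = 1 + numlen(78418190)
numlen(78418190) = 1 + numlen(7841819)
numlen(7841819) = 1 + numlen(784181)
numlen(784181) = 1 + numlen(78418)
numlen(78418) = 1 + numlen(7841)
numlen(7841) = 1 + numlen(784)
numlen(784) = 1 + numlen(78)
numlen(78) = 1 + numlen(7)
numlen(7) = 1  (base case: 7 < 10)
Unwinding: 1 + 1 + 1 + 1 + 1 + 1 + 1 + 1 + 1 = 9

9


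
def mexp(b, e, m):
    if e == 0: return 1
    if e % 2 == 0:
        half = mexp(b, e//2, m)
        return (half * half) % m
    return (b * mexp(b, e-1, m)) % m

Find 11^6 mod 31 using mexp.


mexp(11, 6, 31): e is even, compute mexp(11, 3, 31)
  mexp(11, 3, 31): e is odd, compute mexp(11, 2, 31)
    mexp(11, 2, 31): e is even, compute mexp(11, 1, 31)
      mexp(11, 1, 31): e is odd, compute mexp(11, 0, 31)
        mexp(11, 0, 31) = 1
      (11 * 1) % 31 = 11
    half=11, (11*11) % 31 = 28
  (11 * 28) % 31 = 29
half=29, (29*29) % 31 = 4

4


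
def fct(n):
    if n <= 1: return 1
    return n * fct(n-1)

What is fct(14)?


fct(14)
= 14 * fct(13)
= 14 * 13 * fct(12)
= 14 * 13 * 12 * fct(11)
= 14 * 13 * 12 * 11 * fct(10)
= 14 * 13 * 12 * 11 * 10 * fct(9)
= 14 * 13 * 12 * 11 * 10 * 9 * fct(8)
= 14 * 13 * 12 * 11 * 10 * 9 * 8 * fct(7)
= 14 * 13 * 12 * 11 * 10 * 9 * 8 * 7 * fct(6)
= 14 * 13 * 12 * 11 * 10 * 9 * 8 * 7 * 6 * fct(5)
= 14 * 13 * 12 * 11 * 10 * 9 * 8 * 7 * 6 * 5 * fct(4)
= 14 * 13 * 12 * 11 * 10 * 9 * 8 * 7 * 6 * 5 * 4 * fct(3)
= 14 * 13 * 12 * 11 * 10 * 9 * 8 * 7 * 6 * 5 * 4 * 3 * fct(2)
= 14 * 13 * 12 * 11 * 10 * 9 * 8 * 7 * 6 * 5 * 4 * 3 * 2 * fct(1)
= 14 * 13 * 12 * 11 * 10 * 9 * 8 * 7 * 6 * 5 * 4 * 3 * 2 * 1
= 87178291200

87178291200


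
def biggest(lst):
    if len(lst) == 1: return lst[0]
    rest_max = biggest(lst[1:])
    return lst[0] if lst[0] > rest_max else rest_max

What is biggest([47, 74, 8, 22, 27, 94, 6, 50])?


biggest([47, 74, 8, 22, 27, 94, 6, 50]): compare 47 with biggest([74, 8, 22, 27, 94, 6, 50])
biggest([74, 8, 22, 27, 94, 6, 50]): compare 74 with biggest([8, 22, 27, 94, 6, 50])
biggest([8, 22, 27, 94, 6, 50]): compare 8 with biggest([22, 27, 94, 6, 50])
biggest([22, 27, 94, 6, 50]): compare 22 with biggest([27, 94, 6, 50])
biggest([27, 94, 6, 50]): compare 27 with biggest([94, 6, 50])
biggest([94, 6, 50]): compare 94 with biggest([6, 50])
biggest([6, 50]): compare 6 with biggest([50])
biggest([50]) = 50  (base case)
Compare 6 with 50 -> 50
Compare 94 with 50 -> 94
Compare 27 with 94 -> 94
Compare 22 with 94 -> 94
Compare 8 with 94 -> 94
Compare 74 with 94 -> 94
Compare 47 with 94 -> 94

94


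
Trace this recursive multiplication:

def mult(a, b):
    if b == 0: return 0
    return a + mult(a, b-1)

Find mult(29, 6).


mult(29, 6) = 29 + mult(29, 5)
mult(29, 5) = 29 + mult(29, 4)
mult(29, 4) = 29 + mult(29, 3)
mult(29, 3) = 29 + mult(29, 2)
mult(29, 2) = 29 + mult(29, 1)
mult(29, 1) = 29 + mult(29, 0)
mult(29, 0) = 0  (base case)
Total: 29 + 29 + 29 + 29 + 29 + 29 + 0 = 174

174


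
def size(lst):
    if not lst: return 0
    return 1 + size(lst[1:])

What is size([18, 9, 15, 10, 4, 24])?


size([18, 9, 15, 10, 4, 24]) = 1 + size([9, 15, 10, 4, 24])
size([9, 15, 10, 4, 24]) = 1 + size([15, 10, 4, 24])
size([15, 10, 4, 24]) = 1 + size([10, 4, 24])
size([10, 4, 24]) = 1 + size([4, 24])
size([4, 24]) = 1 + size([24])
size([24]) = 1 + size([])
size([]) = 0  (base case)
Unwinding: 1 + 1 + 1 + 1 + 1 + 1 + 0 = 6

6


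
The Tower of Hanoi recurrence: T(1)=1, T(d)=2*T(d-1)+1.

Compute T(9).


T(9) = 2 * T(8) + 1
T(8) = 2 * T(7) + 1
T(7) = 2 * T(6) + 1
T(6) = 2 * T(5) + 1
T(5) = 2 * T(4) + 1
T(4) = 2 * T(3) + 1
T(3) = 2 * T(2) + 1
T(2) = 2 * T(1) + 1
T(1) = 1  (base case)
T(2) = 2 * 1 + 1 = 3
T(3) = 2 * 3 + 1 = 7
T(4) = 2 * 7 + 1 = 15
T(5) = 2 * 15 + 1 = 31
T(6) = 2 * 31 + 1 = 63
T(7) = 2 * 63 + 1 = 127
T(8) = 2 * 127 + 1 = 255
T(9) = 2 * 255 + 1 = 511

511


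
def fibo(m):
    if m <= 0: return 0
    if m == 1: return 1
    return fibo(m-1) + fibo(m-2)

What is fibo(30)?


Computing fibo(30) bottom-up:
fibo(0) = 0
fibo(1) = 1
fibo(2) = fibo(1) + fibo(0) = 1 + 0 = 1
fibo(3) = fibo(2) + fibo(1) = 1 + 1 = 2
fibo(4) = fibo(3) + fibo(2) = 2 + 1 = 3
fibo(5) = fibo(4) + fibo(3) = 3 + 2 = 5
fibo(6) = fibo(5) + fibo(4) = 5 + 3 = 8
fibo(7) = fibo(6) + fibo(5) = 8 + 5 = 13
fibo(8) = fibo(7) + fibo(6) = 13 + 8 = 21
fibo(9) = fibo(8) + fibo(7) = 21 + 13 = 34
fibo(10) = fibo(9) + fibo(8) = 34 + 21 = 55
fibo(11) = fibo(10) + fibo(9) = 55 + 34 = 89
fibo(12) = fibo(11) + fibo(10) = 89 + 55 = 144
fibo(13) = fibo(12) + fibo(11) = 144 + 89 = 233
fibo(14) = fibo(13) + fibo(12) = 233 + 144 = 377
fibo(15) = fibo(14) + fibo(13) = 377 + 233 = 610
fibo(16) = fibo(15) + fibo(14) = 610 + 377 = 987
fibo(17) = fibo(16) + fibo(15) = 987 + 610 = 1597
fibo(18) = fibo(17) + fibo(16) = 1597 + 987 = 2584
fibo(19) = fibo(18) + fibo(17) = 2584 + 1597 = 4181
fibo(20) = fibo(19) + fibo(18) = 4181 + 2584 = 6765
fibo(21) = fibo(20) + fibo(19) = 6765 + 4181 = 10946
fibo(22) = fibo(21) + fibo(20) = 10946 + 6765 = 17711
fibo(23) = fibo(22) + fibo(21) = 17711 + 10946 = 28657
fibo(24) = fibo(23) + fibo(22) = 28657 + 17711 = 46368
fibo(25) = fibo(24) + fibo(23) = 46368 + 28657 = 75025
fibo(26) = fibo(25) + fibo(24) = 75025 + 46368 = 121393
fibo(27) = fibo(26) + fibo(25) = 121393 + 75025 = 196418
fibo(28) = fibo(27) + fibo(26) = 196418 + 121393 = 317811
fibo(29) = fibo(28) + fibo(27) = 317811 + 196418 = 514229
fibo(30) = fibo(29) + fibo(28) = 514229 + 317811 = 832040

832040


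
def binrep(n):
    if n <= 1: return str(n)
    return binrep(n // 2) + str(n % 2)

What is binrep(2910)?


binrep(2910) = binrep(1455) + '0'
binrep(1455) = binrep(727) + '1'
binrep(727) = binrep(363) + '1'
binrep(363) = binrep(181) + '1'
binrep(181) = binrep(90) + '1'
binrep(90) = binrep(45) + '0'
binrep(45) = binrep(22) + '1'
binrep(22) = binrep(11) + '0'
binrep(11) = binrep(5) + '1'
binrep(5) = binrep(2) + '1'
binrep(2) = binrep(1) + '0'
binrep(1) = '1'  (base case)
Concatenating: '1' + '0' + '1' + '1' + '0' + '1' + '0' + '1' + '1' + '1' + '1' + '0' = '101101011110'

101101011110


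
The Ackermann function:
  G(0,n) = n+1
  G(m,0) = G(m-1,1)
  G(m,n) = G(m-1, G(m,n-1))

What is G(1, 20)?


G(1, 20) = G(0, G(1, 19))
  G(1, 19) = G(0, G(1, 18))
    G(1, 18) = G(0, G(1, 17))
      G(1, 17) = G(0, G(1, 16))
        G(1, 16) = G(0, G(1, 15))
          G(1, 15) = G(0, G(1, 14))
          G(1, 14) = G(0, G(1, 13))
          G(1, 13) = G(0, G(1, 12))
          G(1, 12) = G(0, G(1, 11))
          G(1, 11) = G(0, G(1, 10))
          G(1, 10) = G(0, G(1, 9))
          G(1, 9) = G(0, G(1, 8))
          G(1, 8) = G(0, G(1, 7))
          G(1, 7) = G(0, G(1, 6))
          G(1, 6) = G(0, G(1, 5))
          G(1, 5) = G(0, G(1, 4))
          G(1, 4) = G(0, G(1, 3))
          G(1, 3) = G(0, G(1, 2))
          G(1, 2) = G(0, G(1, 1))
          G(1, 1) = G(0, G(1, 0))
          G(1, 0) = G(0, 1)
          G(0, 1) = 2
            = G(0, 2)
          G(0, 2) = 3
            = G(0, 3)
... (trace truncated)
Result: G(1, 20) = 22

22


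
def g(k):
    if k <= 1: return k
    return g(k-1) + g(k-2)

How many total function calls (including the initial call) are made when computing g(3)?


Let C(n) = total calls for g(n)
C(0) = 1, C(1) = 1
C(2) = 1 + C(1) + C(0) = 1 + 1 + 1 = 3
C(3) = 1 + C(2) + C(1) = 1 + 3 + 1 = 5

5


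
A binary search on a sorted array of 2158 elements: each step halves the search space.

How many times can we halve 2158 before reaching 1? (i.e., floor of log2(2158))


2158 / 2 = 1079
1079 / 2 = 539
539 / 2 = 269
269 / 2 = 134
134 / 2 = 67
67 / 2 = 33
33 / 2 = 16
16 / 2 = 8
8 / 2 = 4
4 / 2 = 2
2 / 2 = 1
Reached 1 after 11 halvings

11


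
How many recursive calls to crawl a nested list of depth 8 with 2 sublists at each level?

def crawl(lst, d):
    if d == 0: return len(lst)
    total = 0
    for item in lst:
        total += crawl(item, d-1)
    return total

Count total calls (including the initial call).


At depth 0 (root): 1 call
At depth 1: each of 1 parents calls crawl on 2 children = 2 calls
At depth 2: each of 2 parents calls crawl on 2 children = 4 calls
At depth 3: each of 4 parents calls crawl on 2 children = 8 calls
At depth 4: each of 8 parents calls crawl on 2 children = 16 calls
At depth 5: each of 16 parents calls crawl on 2 children = 32 calls
At depth 6: each of 32 parents calls crawl on 2 children = 64 calls
At depth 7: each of 64 parents calls crawl on 2 children = 128 calls
At depth 8: each of 128 parents calls crawl on 2 children = 256 calls
Total: 1 + 2 + 4 + 8 + 16 + 32 + 64 + 128 + 256 = 511

511


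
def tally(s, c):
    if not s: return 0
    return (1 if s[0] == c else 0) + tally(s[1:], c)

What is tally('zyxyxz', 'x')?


s[0]='z' != 'x' -> 0
s[0]='y' != 'x' -> 0
s[0]='x' == 'x' -> 1
s[0]='y' != 'x' -> 0
s[0]='x' == 'x' -> 1
s[0]='z' != 'x' -> 0
Sum: 0 + 0 + 1 + 0 + 1 + 0 = 2

2


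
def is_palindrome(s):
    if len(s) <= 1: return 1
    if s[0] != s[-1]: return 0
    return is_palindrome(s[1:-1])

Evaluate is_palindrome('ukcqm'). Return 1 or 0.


is_palindrome('ukcqm'): s[0]='u' != s[-1]='m' -> return 0
Result: 0 (not a palindrome)

0


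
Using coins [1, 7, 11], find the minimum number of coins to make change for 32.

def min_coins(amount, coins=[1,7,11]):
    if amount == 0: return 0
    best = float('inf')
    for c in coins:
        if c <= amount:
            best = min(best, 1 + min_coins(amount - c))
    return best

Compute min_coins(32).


Building up with DP:
min_coins(0) = 0
min_coins(1) = min(1+min_coins(0)=1+0=1) = 1
min_coins(2) = min(1+min_coins(1)=1+1=2) = 2
min_coins(3) = min(1+min_coins(2)=1+2=3) = 3
min_coins(4) = min(1+min_coins(3)=1+3=4) = 4
min_coins(5) = min(1+min_coins(4)=1+4=5) = 5
min_coins(6) = min(1+min_coins(5)=1+5=6) = 6
min_coins(7) = min(1+min_coins(6)=1+6=7, 1+min_coins(0)=1+0=1) = 1
min_coins(8) = min(1+min_coins(7)=1+1=2, 1+min_coins(1)=1+1=2) = 2
min_coins(9) = min(1+min_coins(8)=1+2=3, 1+min_coins(2)=1+2=3) = 3
min_coins(10) = min(1+min_coins(9)=1+3=4, 1+min_coins(3)=1+3=4) = 4
min_coins(11) = min(1+min_coins(10)=1+4=5, 1+min_coins(4)=1+4=5, 1+min_coins(0)=1+0=1) = 1
min_coins(12) = min(1+min_coins(11)=1+1=2, 1+min_coins(5)=1+5=6, 1+min_coins(1)=1+1=2) = 2
min_coins(13) = min(1+min_coins(12)=1+2=3, 1+min_coins(6)=1+6=7, 1+min_coins(2)=1+2=3) = 3
min_coins(14) = min(1+min_coins(13)=1+3=4, 1+min_coins(7)=1+1=2, 1+min_coins(3)=1+3=4) = 2
min_coins(15) = min(1+min_coins(14)=1+2=3, 1+min_coins(8)=1+2=3, 1+min_coins(4)=1+4=5) = 3
min_coins(16) = min(1+min_coins(15)=1+3=4, 1+min_coins(9)=1+3=4, 1+min_coins(5)=1+5=6) = 4
min_coins(17) = min(1+min_coins(16)=1+4=5, 1+min_coins(10)=1+4=5, 1+min_coins(6)=1+6=7) = 5
min_coins(18) = min(1+min_coins(17)=1+5=6, 1+min_coins(11)=1+1=2, 1+min_coins(7)=1+1=2) = 2
min_coins(19) = min(1+min_coins(18)=1+2=3, 1+min_coins(12)=1+2=3, 1+min_coins(8)=1+2=3) = 3
min_coins(20) = min(1+min_coins(19)=1+3=4, 1+min_coins(13)=1+3=4, 1+min_coins(9)=1+3=4) = 4
min_coins(21) = min(1+min_coins(20)=1+4=5, 1+min_coins(14)=1+2=3, 1+min_coins(10)=1+4=5) = 3
min_coins(22) = min(1+min_coins(21)=1+3=4, 1+min_coins(15)=1+3=4, 1+min_coins(11)=1+1=2) = 2
min_coins(23) = min(1+min_coins(22)=1+2=3, 1+min_coins(16)=1+4=5, 1+min_coins(12)=1+2=3) = 3
min_coins(24) = min(1+min_coins(23)=1+3=4, 1+min_coins(17)=1+5=6, 1+min_coins(13)=1+3=4) = 4
min_coins(25) = min(1+min_coins(24)=1+4=5, 1+min_coins(18)=1+2=3, 1+min_coins(14)=1+2=3) = 3
min_coins(26) = min(1+min_coins(25)=1+3=4, 1+min_coins(19)=1+3=4, 1+min_coins(15)=1+3=4) = 4
min_coins(27) = min(1+min_coins(26)=1+4=5, 1+min_coins(20)=1+4=5, 1+min_coins(16)=1+4=5) = 5
min_coins(28) = min(1+min_coins(27)=1+5=6, 1+min_coins(21)=1+3=4, 1+min_coins(17)=1+5=6) = 4
min_coins(29) = min(1+min_coins(28)=1+4=5, 1+min_coins(22)=1+2=3, 1+min_coins(18)=1+2=3) = 3
min_coins(30) = min(1+min_coins(29)=1+3=4, 1+min_coins(23)=1+3=4, 1+min_coins(19)=1+3=4) = 4
min_coins(31) = min(1+min_coins(30)=1+4=5, 1+min_coins(24)=1+4=5, 1+min_coins(20)=1+4=5) = 5
min_coins(32) = min(1+min_coins(31)=1+5=6, 1+min_coins(25)=1+3=4, 1+min_coins(21)=1+3=4) = 4

4


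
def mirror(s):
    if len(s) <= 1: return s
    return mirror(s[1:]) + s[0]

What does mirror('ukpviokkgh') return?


mirror('ukpviokkgh') = mirror('kpviokkgh') + 'u'
mirror('kpviokkgh') = mirror('pviokkgh') + 'k'
mirror('pviokkgh') = mirror('viokkgh') + 'p'
mirror('viokkgh') = mirror('iokkgh') + 'v'
mirror('iokkgh') = mirror('okkgh') + 'i'
mirror('okkgh') = mirror('kkgh') + 'o'
mirror('kkgh') = mirror('kgh') + 'k'
mirror('kgh') = mirror('gh') + 'k'
mirror('gh') = mirror('h') + 'g'
mirror('h') = 'h'  (base case)
Concatenating: 'h' + 'g' + 'k' + 'k' + 'o' + 'i' + 'v' + 'p' + 'k' + 'u' = 'hgkkoivpku'

hgkkoivpku


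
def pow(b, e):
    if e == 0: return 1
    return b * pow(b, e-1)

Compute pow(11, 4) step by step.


pow(11, 4)
= 11 * pow(11, 3)
= 11 * 11 * pow(11, 2)
= 11 * 11 * 11 * pow(11, 1)
= 11 * 11 * 11 * 11 * pow(11, 0)
= 11 * 11 * 11 * 11 * 1
= 14641

14641


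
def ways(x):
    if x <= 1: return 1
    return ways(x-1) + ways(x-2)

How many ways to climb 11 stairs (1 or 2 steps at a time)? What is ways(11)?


Building up from base cases:
ways(0) = 1
ways(1) = 1
ways(2) = ways(1) + ways(0) = 1 + 1 = 2
ways(3) = ways(2) + ways(1) = 2 + 1 = 3
ways(4) = ways(3) + ways(2) = 3 + 2 = 5
ways(5) = ways(4) + ways(3) = 5 + 3 = 8
ways(6) = ways(5) + ways(4) = 8 + 5 = 13
ways(7) = ways(6) + ways(5) = 13 + 8 = 21
ways(8) = ways(7) + ways(6) = 21 + 13 = 34
ways(9) = ways(8) + ways(7) = 34 + 21 = 55
ways(10) = ways(9) + ways(8) = 55 + 34 = 89
ways(11) = ways(10) + ways(9) = 89 + 55 = 144

144


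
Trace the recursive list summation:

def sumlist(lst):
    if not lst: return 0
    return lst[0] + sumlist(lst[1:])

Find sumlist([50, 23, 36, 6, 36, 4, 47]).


sumlist([50, 23, 36, 6, 36, 4, 47]) = 50 + sumlist([23, 36, 6, 36, 4, 47])
sumlist([23, 36, 6, 36, 4, 47]) = 23 + sumlist([36, 6, 36, 4, 47])
sumlist([36, 6, 36, 4, 47]) = 36 + sumlist([6, 36, 4, 47])
sumlist([6, 36, 4, 47]) = 6 + sumlist([36, 4, 47])
sumlist([36, 4, 47]) = 36 + sumlist([4, 47])
sumlist([4, 47]) = 4 + sumlist([47])
sumlist([47]) = 47 + sumlist([])
sumlist([]) = 0  (base case)
Total: 50 + 23 + 36 + 6 + 36 + 4 + 47 + 0 = 202

202


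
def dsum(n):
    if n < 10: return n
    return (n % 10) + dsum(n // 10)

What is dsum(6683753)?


dsum(6683753) = 3 + dsum(668375)
dsum(668375) = 5 + dsum(66837)
dsum(66837) = 7 + dsum(6683)
dsum(6683) = 3 + dsum(668)
dsum(668) = 8 + dsum(66)
dsum(66) = 6 + dsum(6)
dsum(6) = 6  (base case)
Total: 3 + 5 + 7 + 3 + 8 + 6 + 6 = 38

38


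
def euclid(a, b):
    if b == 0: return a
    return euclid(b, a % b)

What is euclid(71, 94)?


euclid(71, 94) = euclid(94, 71)
euclid(94, 71) = euclid(71, 23)
euclid(71, 23) = euclid(23, 2)
euclid(23, 2) = euclid(2, 1)
euclid(2, 1) = euclid(1, 0)
euclid(1, 0) = 1  (base case)

1


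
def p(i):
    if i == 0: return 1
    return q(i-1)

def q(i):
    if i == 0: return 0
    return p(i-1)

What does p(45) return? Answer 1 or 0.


p(45) = q(44)
q(44) = p(43)
p(43) = q(42)
q(42) = p(41)
p(41) = q(40)
q(40) = p(39)
p(39) = q(38)
q(38) = p(37)
p(37) = q(36)
q(36) = p(35)
p(35) = q(34)
q(34) = p(33)
p(33) = q(32)
q(32) = p(31)
p(31) = q(30)
q(30) = p(29)
p(29) = q(28)
q(28) = p(27)
p(27) = q(26)
q(26) = p(25)
p(25) = q(24)
q(24) = p(23)
p(23) = q(22)
q(22) = p(21)
p(21) = q(20)
q(20) = p(19)
p(19) = q(18)
q(18) = p(17)
p(17) = q(16)
q(16) = p(15)
p(15) = q(14)
q(14) = p(13)
p(13) = q(12)
q(12) = p(11)
p(11) = q(10)
q(10) = p(9)
p(9) = q(8)
q(8) = p(7)
p(7) = q(6)
q(6) = p(5)
p(5) = q(4)
q(4) = p(3)
p(3) = q(2)
q(2) = p(1)
p(1) = q(0)
q(0) = 0  (base case)
Result: 0

0


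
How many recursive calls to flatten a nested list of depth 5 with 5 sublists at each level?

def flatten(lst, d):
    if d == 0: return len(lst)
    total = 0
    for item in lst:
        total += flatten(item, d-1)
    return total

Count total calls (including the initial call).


At depth 0 (root): 1 call
At depth 1: each of 1 parents calls flatten on 5 children = 5 calls
At depth 2: each of 5 parents calls flatten on 5 children = 25 calls
At depth 3: each of 25 parents calls flatten on 5 children = 125 calls
At depth 4: each of 125 parents calls flatten on 5 children = 625 calls
At depth 5: each of 625 parents calls flatten on 5 children = 3125 calls
Total: 1 + 5 + 25 + 125 + 625 + 3125 = 3906

3906


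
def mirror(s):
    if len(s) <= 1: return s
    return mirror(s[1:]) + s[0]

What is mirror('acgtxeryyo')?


mirror('acgtxeryyo') = mirror('cgtxeryyo') + 'a'
mirror('cgtxeryyo') = mirror('gtxeryyo') + 'c'
mirror('gtxeryyo') = mirror('txeryyo') + 'g'
mirror('txeryyo') = mirror('xeryyo') + 't'
mirror('xeryyo') = mirror('eryyo') + 'x'
mirror('eryyo') = mirror('ryyo') + 'e'
mirror('ryyo') = mirror('yyo') + 'r'
mirror('yyo') = mirror('yo') + 'y'
mirror('yo') = mirror('o') + 'y'
mirror('o') = 'o'  (base case)
Concatenating: 'o' + 'y' + 'y' + 'r' + 'e' + 'x' + 't' + 'g' + 'c' + 'a' = 'oyyrextgca'

oyyrextgca


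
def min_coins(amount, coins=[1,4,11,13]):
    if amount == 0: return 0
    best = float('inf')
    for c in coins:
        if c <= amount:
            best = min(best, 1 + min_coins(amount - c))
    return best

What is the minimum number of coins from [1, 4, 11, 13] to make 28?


Building up with DP:
min_coins(0) = 0
min_coins(1) = min(1+min_coins(0)=1+0=1) = 1
min_coins(2) = min(1+min_coins(1)=1+1=2) = 2
min_coins(3) = min(1+min_coins(2)=1+2=3) = 3
min_coins(4) = min(1+min_coins(3)=1+3=4, 1+min_coins(0)=1+0=1) = 1
min_coins(5) = min(1+min_coins(4)=1+1=2, 1+min_coins(1)=1+1=2) = 2
min_coins(6) = min(1+min_coins(5)=1+2=3, 1+min_coins(2)=1+2=3) = 3
min_coins(7) = min(1+min_coins(6)=1+3=4, 1+min_coins(3)=1+3=4) = 4
min_coins(8) = min(1+min_coins(7)=1+4=5, 1+min_coins(4)=1+1=2) = 2
min_coins(9) = min(1+min_coins(8)=1+2=3, 1+min_coins(5)=1+2=3) = 3
min_coins(10) = min(1+min_coins(9)=1+3=4, 1+min_coins(6)=1+3=4) = 4
min_coins(11) = min(1+min_coins(10)=1+4=5, 1+min_coins(7)=1+4=5, 1+min_coins(0)=1+0=1) = 1
min_coins(12) = min(1+min_coins(11)=1+1=2, 1+min_coins(8)=1+2=3, 1+min_coins(1)=1+1=2) = 2
min_coins(13) = min(1+min_coins(12)=1+2=3, 1+min_coins(9)=1+3=4, 1+min_coins(2)=1+2=3, 1+min_coins(0)=1+0=1) = 1
min_coins(14) = min(1+min_coins(13)=1+1=2, 1+min_coins(10)=1+4=5, 1+min_coins(3)=1+3=4, 1+min_coins(1)=1+1=2) = 2
min_coins(15) = min(1+min_coins(14)=1+2=3, 1+min_coins(11)=1+1=2, 1+min_coins(4)=1+1=2, 1+min_coins(2)=1+2=3) = 2
min_coins(16) = min(1+min_coins(15)=1+2=3, 1+min_coins(12)=1+2=3, 1+min_coins(5)=1+2=3, 1+min_coins(3)=1+3=4) = 3
min_coins(17) = min(1+min_coins(16)=1+3=4, 1+min_coins(13)=1+1=2, 1+min_coins(6)=1+3=4, 1+min_coins(4)=1+1=2) = 2
min_coins(18) = min(1+min_coins(17)=1+2=3, 1+min_coins(14)=1+2=3, 1+min_coins(7)=1+4=5, 1+min_coins(5)=1+2=3) = 3
min_coins(19) = min(1+min_coins(18)=1+3=4, 1+min_coins(15)=1+2=3, 1+min_coins(8)=1+2=3, 1+min_coins(6)=1+3=4) = 3
min_coins(20) = min(1+min_coins(19)=1+3=4, 1+min_coins(16)=1+3=4, 1+min_coins(9)=1+3=4, 1+min_coins(7)=1+4=5) = 4
min_coins(21) = min(1+min_coins(20)=1+4=5, 1+min_coins(17)=1+2=3, 1+min_coins(10)=1+4=5, 1+min_coins(8)=1+2=3) = 3
min_coins(22) = min(1+min_coins(21)=1+3=4, 1+min_coins(18)=1+3=4, 1+min_coins(11)=1+1=2, 1+min_coins(9)=1+3=4) = 2
min_coins(23) = min(1+min_coins(22)=1+2=3, 1+min_coins(19)=1+3=4, 1+min_coins(12)=1+2=3, 1+min_coins(10)=1+4=5) = 3
min_coins(24) = min(1+min_coins(23)=1+3=4, 1+min_coins(20)=1+4=5, 1+min_coins(13)=1+1=2, 1+min_coins(11)=1+1=2) = 2
min_coins(25) = min(1+min_coins(24)=1+2=3, 1+min_coins(21)=1+3=4, 1+min_coins(14)=1+2=3, 1+min_coins(12)=1+2=3) = 3
min_coins(26) = min(1+min_coins(25)=1+3=4, 1+min_coins(22)=1+2=3, 1+min_coins(15)=1+2=3, 1+min_coins(13)=1+1=2) = 2
min_coins(27) = min(1+min_coins(26)=1+2=3, 1+min_coins(23)=1+3=4, 1+min_coins(16)=1+3=4, 1+min_coins(14)=1+2=3) = 3
min_coins(28) = min(1+min_coins(27)=1+3=4, 1+min_coins(24)=1+2=3, 1+min_coins(17)=1+2=3, 1+min_coins(15)=1+2=3) = 3

3


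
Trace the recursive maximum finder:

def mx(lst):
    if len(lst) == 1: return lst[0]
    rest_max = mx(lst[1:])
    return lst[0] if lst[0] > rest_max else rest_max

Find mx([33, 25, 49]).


mx([33, 25, 49]): compare 33 with mx([25, 49])
mx([25, 49]): compare 25 with mx([49])
mx([49]) = 49  (base case)
Compare 25 with 49 -> 49
Compare 33 with 49 -> 49

49


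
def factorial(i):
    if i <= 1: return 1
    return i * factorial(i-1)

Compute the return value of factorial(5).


factorial(5)
= 5 * factorial(4)
= 5 * 4 * factorial(3)
= 5 * 4 * 3 * factorial(2)
= 5 * 4 * 3 * 2 * factorial(1)
= 5 * 4 * 3 * 2 * 1
= 120

120


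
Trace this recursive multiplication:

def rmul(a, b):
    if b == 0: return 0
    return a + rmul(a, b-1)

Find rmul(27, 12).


rmul(27, 12) = 27 + rmul(27, 11)
rmul(27, 11) = 27 + rmul(27, 10)
rmul(27, 10) = 27 + rmul(27, 9)
rmul(27, 9) = 27 + rmul(27, 8)
rmul(27, 8) = 27 + rmul(27, 7)
rmul(27, 7) = 27 + rmul(27, 6)
rmul(27, 6) = 27 + rmul(27, 5)
rmul(27, 5) = 27 + rmul(27, 4)
rmul(27, 4) = 27 + rmul(27, 3)
rmul(27, 3) = 27 + rmul(27, 2)
rmul(27, 2) = 27 + rmul(27, 1)
rmul(27, 1) = 27 + rmul(27, 0)
rmul(27, 0) = 0  (base case)
Total: 27 + 27 + 27 + 27 + 27 + 27 + 27 + 27 + 27 + 27 + 27 + 27 + 0 = 324

324


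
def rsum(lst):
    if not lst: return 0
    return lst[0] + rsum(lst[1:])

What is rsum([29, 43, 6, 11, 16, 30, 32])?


rsum([29, 43, 6, 11, 16, 30, 32]) = 29 + rsum([43, 6, 11, 16, 30, 32])
rsum([43, 6, 11, 16, 30, 32]) = 43 + rsum([6, 11, 16, 30, 32])
rsum([6, 11, 16, 30, 32]) = 6 + rsum([11, 16, 30, 32])
rsum([11, 16, 30, 32]) = 11 + rsum([16, 30, 32])
rsum([16, 30, 32]) = 16 + rsum([30, 32])
rsum([30, 32]) = 30 + rsum([32])
rsum([32]) = 32 + rsum([])
rsum([]) = 0  (base case)
Total: 29 + 43 + 6 + 11 + 16 + 30 + 32 + 0 = 167

167


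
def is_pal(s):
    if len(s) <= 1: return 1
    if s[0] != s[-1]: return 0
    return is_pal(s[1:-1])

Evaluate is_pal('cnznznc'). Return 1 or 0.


is_pal('cnznznc'): s[0]='c' == s[-1]='c' -> check is_pal('nznzn')
is_pal('nznzn'): s[0]='n' == s[-1]='n' -> check is_pal('znz')
is_pal('znz'): s[0]='z' == s[-1]='z' -> check is_pal('n')
is_pal('n'): len <= 1 -> return 1  (base case)
Result: 1 (palindrome)

1


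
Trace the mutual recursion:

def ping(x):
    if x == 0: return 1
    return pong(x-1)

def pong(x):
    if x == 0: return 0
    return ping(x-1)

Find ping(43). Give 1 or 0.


ping(43) = pong(42)
pong(42) = ping(41)
ping(41) = pong(40)
pong(40) = ping(39)
ping(39) = pong(38)
pong(38) = ping(37)
ping(37) = pong(36)
pong(36) = ping(35)
ping(35) = pong(34)
pong(34) = ping(33)
ping(33) = pong(32)
pong(32) = ping(31)
ping(31) = pong(30)
pong(30) = ping(29)
ping(29) = pong(28)
pong(28) = ping(27)
ping(27) = pong(26)
pong(26) = ping(25)
ping(25) = pong(24)
pong(24) = ping(23)
ping(23) = pong(22)
pong(22) = ping(21)
ping(21) = pong(20)
pong(20) = ping(19)
ping(19) = pong(18)
pong(18) = ping(17)
ping(17) = pong(16)
pong(16) = ping(15)
ping(15) = pong(14)
pong(14) = ping(13)
ping(13) = pong(12)
pong(12) = ping(11)
ping(11) = pong(10)
pong(10) = ping(9)
ping(9) = pong(8)
pong(8) = ping(7)
ping(7) = pong(6)
pong(6) = ping(5)
ping(5) = pong(4)
pong(4) = ping(3)
ping(3) = pong(2)
pong(2) = ping(1)
ping(1) = pong(0)
pong(0) = 0  (base case)
Result: 0

0


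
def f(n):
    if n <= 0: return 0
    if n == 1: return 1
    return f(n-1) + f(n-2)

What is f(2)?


Computing f(2) bottom-up:
f(0) = 0
f(1) = 1
f(2) = f(1) + f(0) = 1 + 0 = 1

1


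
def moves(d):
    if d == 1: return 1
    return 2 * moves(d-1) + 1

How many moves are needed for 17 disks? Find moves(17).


moves(17) = 2 * moves(16) + 1
moves(16) = 2 * moves(15) + 1
moves(15) = 2 * moves(14) + 1
moves(14) = 2 * moves(13) + 1
moves(13) = 2 * moves(12) + 1
moves(12) = 2 * moves(11) + 1
moves(11) = 2 * moves(10) + 1
moves(10) = 2 * moves(9) + 1
moves(9) = 2 * moves(8) + 1
moves(8) = 2 * moves(7) + 1
moves(7) = 2 * moves(6) + 1
moves(6) = 2 * moves(5) + 1
moves(5) = 2 * moves(4) + 1
moves(4) = 2 * moves(3) + 1
moves(3) = 2 * moves(2) + 1
moves(2) = 2 * moves(1) + 1
moves(1) = 1  (base case)
moves(2) = 2 * 1 + 1 = 3
moves(3) = 2 * 3 + 1 = 7
moves(4) = 2 * 7 + 1 = 15
moves(5) = 2 * 15 + 1 = 31
moves(6) = 2 * 31 + 1 = 63
moves(7) = 2 * 63 + 1 = 127
moves(8) = 2 * 127 + 1 = 255
moves(9) = 2 * 255 + 1 = 511
moves(10) = 2 * 511 + 1 = 1023
moves(11) = 2 * 1023 + 1 = 2047
moves(12) = 2 * 2047 + 1 = 4095
moves(13) = 2 * 4095 + 1 = 8191
moves(14) = 2 * 8191 + 1 = 16383
moves(15) = 2 * 16383 + 1 = 32767
moves(16) = 2 * 32767 + 1 = 65535
moves(17) = 2 * 65535 + 1 = 131071

131071


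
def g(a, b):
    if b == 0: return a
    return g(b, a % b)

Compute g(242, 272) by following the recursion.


g(242, 272) = g(272, 242)
g(272, 242) = g(242, 30)
g(242, 30) = g(30, 2)
g(30, 2) = g(2, 0)
g(2, 0) = 2  (base case)

2


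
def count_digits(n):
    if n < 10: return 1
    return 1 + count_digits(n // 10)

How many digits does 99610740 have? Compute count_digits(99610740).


count_digits(99610740) = 1 + count_digits(9961074)
count_digits(9961074) = 1 + count_digits(996107)
count_digits(996107) = 1 + count_digits(99610)
count_digits(99610) = 1 + count_digits(9961)
count_digits(9961) = 1 + count_digits(996)
count_digits(996) = 1 + count_digits(99)
count_digits(99) = 1 + count_digits(9)
count_digits(9) = 1  (base case: 9 < 10)
Unwinding: 1 + 1 + 1 + 1 + 1 + 1 + 1 + 1 = 8

8


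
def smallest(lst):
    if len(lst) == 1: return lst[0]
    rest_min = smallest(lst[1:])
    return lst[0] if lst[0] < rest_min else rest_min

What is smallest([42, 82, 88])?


smallest([42, 82, 88]): compare 42 with smallest([82, 88])
smallest([82, 88]): compare 82 with smallest([88])
smallest([88]) = 88  (base case)
Compare 82 with 88 -> 82
Compare 42 with 82 -> 42

42


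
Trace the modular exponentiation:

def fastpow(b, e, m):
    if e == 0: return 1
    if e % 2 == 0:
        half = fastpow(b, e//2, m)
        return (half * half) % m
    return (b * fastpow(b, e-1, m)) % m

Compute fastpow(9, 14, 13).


fastpow(9, 14, 13): e is even, compute fastpow(9, 7, 13)
  fastpow(9, 7, 13): e is odd, compute fastpow(9, 6, 13)
    fastpow(9, 6, 13): e is even, compute fastpow(9, 3, 13)
      fastpow(9, 3, 13): e is odd, compute fastpow(9, 2, 13)
        fastpow(9, 2, 13): e is even, compute fastpow(9, 1, 13)
          fastpow(9, 1, 13): e is odd, compute fastpow(9, 0, 13)
          fastpow(9, 0, 13) = 1
          (9 * 1) % 13 = 9
        half=9, (9*9) % 13 = 3
      (9 * 3) % 13 = 1
    half=1, (1*1) % 13 = 1
  (9 * 1) % 13 = 9
half=9, (9*9) % 13 = 3

3


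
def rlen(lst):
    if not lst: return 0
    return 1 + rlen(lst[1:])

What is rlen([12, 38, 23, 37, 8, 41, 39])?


rlen([12, 38, 23, 37, 8, 41, 39]) = 1 + rlen([38, 23, 37, 8, 41, 39])
rlen([38, 23, 37, 8, 41, 39]) = 1 + rlen([23, 37, 8, 41, 39])
rlen([23, 37, 8, 41, 39]) = 1 + rlen([37, 8, 41, 39])
rlen([37, 8, 41, 39]) = 1 + rlen([8, 41, 39])
rlen([8, 41, 39]) = 1 + rlen([41, 39])
rlen([41, 39]) = 1 + rlen([39])
rlen([39]) = 1 + rlen([])
rlen([]) = 0  (base case)
Unwinding: 1 + 1 + 1 + 1 + 1 + 1 + 1 + 0 = 7

7


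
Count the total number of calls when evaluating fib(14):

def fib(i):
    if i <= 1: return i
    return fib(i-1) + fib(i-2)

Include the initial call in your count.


Let C(n) = total calls for fib(n)
C(0) = 1, C(1) = 1
C(2) = 1 + C(1) + C(0) = 1 + 1 + 1 = 3
C(3) = 1 + C(2) + C(1) = 1 + 3 + 1 = 5
C(4) = 1 + C(3) + C(2) = 1 + 5 + 3 = 9
C(5) = 1 + C(4) + C(3) = 1 + 9 + 5 = 15
C(6) = 1 + C(5) + C(4) = 1 + 15 + 9 = 25
C(7) = 1 + C(6) + C(5) = 1 + 25 + 15 = 41
C(8) = 1 + C(7) + C(6) = 1 + 41 + 25 = 67
C(9) = 1 + C(8) + C(7) = 1 + 67 + 41 = 109
C(10) = 1 + C(9) + C(8) = 1 + 109 + 67 = 177
C(11) = 1 + C(10) + C(9) = 1 + 177 + 109 = 287
C(12) = 1 + C(11) + C(10) = 1 + 287 + 177 = 465
C(13) = 1 + C(12) + C(11) = 1 + 465 + 287 = 753
C(14) = 1 + C(13) + C(12) = 1 + 753 + 465 = 1219

1219


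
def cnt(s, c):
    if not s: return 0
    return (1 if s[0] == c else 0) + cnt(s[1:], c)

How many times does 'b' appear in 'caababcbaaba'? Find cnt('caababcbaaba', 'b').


s[0]='c' != 'b' -> 0
s[0]='a' != 'b' -> 0
s[0]='a' != 'b' -> 0
s[0]='b' == 'b' -> 1
s[0]='a' != 'b' -> 0
s[0]='b' == 'b' -> 1
s[0]='c' != 'b' -> 0
s[0]='b' == 'b' -> 1
s[0]='a' != 'b' -> 0
s[0]='a' != 'b' -> 0
s[0]='b' == 'b' -> 1
s[0]='a' != 'b' -> 0
Sum: 0 + 0 + 0 + 1 + 0 + 1 + 0 + 1 + 0 + 0 + 1 + 0 = 4

4


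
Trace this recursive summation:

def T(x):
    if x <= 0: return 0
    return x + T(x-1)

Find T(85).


T(85)
= 85 + 84 + 83 + 82 + 81 + 80 + 79 + 78 + 77 + 76 + 75 + 74 + 73 + 72 + 71 + 70 + 69 + 68 + 67 + 66 + 65 + 64 + 63 + 62 + 61 + 60 + 59 + 58 + 57 + 56 + 55 + 54 + 53 + 52 + 51 + 50 + 49 + 48 + 47 + 46 + 45 + 44 + 43 + 42 + 41 + 40 + 39 + 38 + 37 + 36 + 35 + 34 + 33 + 32 + 31 + 30 + 29 + 28 + 27 + 26 + 25 + 24 + 23 + 22 + 21 + 20 + 19 + 18 + 17 + 16 + 15 + 14 + 13 + 12 + 11 + 10 + 9 + 8 + 7 + 6 + 5 + 4 + 3 + 2 + 1 + T(0)
= 85 + 84 + 83 + 82 + 81 + 80 + 79 + 78 + 77 + 76 + 75 + 74 + 73 + 72 + 71 + 70 + 69 + 68 + 67 + 66 + 65 + 64 + 63 + 62 + 61 + 60 + 59 + 58 + 57 + 56 + 55 + 54 + 53 + 52 + 51 + 50 + 49 + 48 + 47 + 46 + 45 + 44 + 43 + 42 + 41 + 40 + 39 + 38 + 37 + 36 + 35 + 34 + 33 + 32 + 31 + 30 + 29 + 28 + 27 + 26 + 25 + 24 + 23 + 22 + 21 + 20 + 19 + 18 + 17 + 16 + 15 + 14 + 13 + 12 + 11 + 10 + 9 + 8 + 7 + 6 + 5 + 4 + 3 + 2 + 1 + 0
= 3655

3655


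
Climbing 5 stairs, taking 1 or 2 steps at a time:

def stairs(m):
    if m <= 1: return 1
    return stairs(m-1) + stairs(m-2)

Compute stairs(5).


Building up from base cases:
stairs(0) = 1
stairs(1) = 1
stairs(2) = stairs(1) + stairs(0) = 1 + 1 = 2
stairs(3) = stairs(2) + stairs(1) = 2 + 1 = 3
stairs(4) = stairs(3) + stairs(2) = 3 + 2 = 5
stairs(5) = stairs(4) + stairs(3) = 5 + 3 = 8

8


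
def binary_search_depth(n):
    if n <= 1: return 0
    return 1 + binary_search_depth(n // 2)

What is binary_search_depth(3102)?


3102 / 2 = 1551
1551 / 2 = 775
775 / 2 = 387
387 / 2 = 193
193 / 2 = 96
96 / 2 = 48
48 / 2 = 24
24 / 2 = 12
12 / 2 = 6
6 / 2 = 3
3 / 2 = 1
Reached 1 after 11 halvings

11


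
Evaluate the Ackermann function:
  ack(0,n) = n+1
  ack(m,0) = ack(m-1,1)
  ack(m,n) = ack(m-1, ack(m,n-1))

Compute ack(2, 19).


ack(2, 19) = ack(1, ack(2, 18))
  ack(2, 18) = ack(1, ack(2, 17))
    ack(2, 17) = ack(1, ack(2, 16))
      ack(2, 16) = ack(1, ack(2, 15))
        ack(2, 15) = ack(1, ack(2, 14))
          ack(2, 14) = ack(1, ack(2, 13))
          ack(2, 13) = ack(1, ack(2, 12))
          ack(2, 12) = ack(1, ack(2, 11))
          ack(2, 11) = ack(1, ack(2, 10))
          ack(2, 10) = ack(1, ack(2, 9))
          ack(2, 9) = ack(1, ack(2, 8))
          ack(2, 8) = ack(1, ack(2, 7))
          ack(2, 7) = ack(1, ack(2, 6))
          ack(2, 6) = ack(1, ack(2, 5))
          ack(2, 5) = ack(1, ack(2, 4))
          ack(2, 4) = ack(1, ack(2, 3))
          ack(2, 3) = ack(1, ack(2, 2))
          ack(2, 2) = ack(1, ack(2, 1))
          ack(2, 1) = ack(1, ack(2, 0))
          ack(2, 0) = ack(1, 1)
          ack(1, 1) = ack(0, ack(1, 0))
          ack(1, 0) = ack(0, 1)
          ack(0, 1) = 2
            = ack(0, 2)
          ack(0, 2) = 3
... (trace truncated)
Result: ack(2, 19) = 41

41


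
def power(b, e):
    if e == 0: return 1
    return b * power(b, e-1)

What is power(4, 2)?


power(4, 2)
= 4 * power(4, 1)
= 4 * 4 * power(4, 0)
= 4 * 4 * 1
= 16

16


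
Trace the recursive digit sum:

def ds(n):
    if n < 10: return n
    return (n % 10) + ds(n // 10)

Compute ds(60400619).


ds(60400619) = 9 + ds(6040061)
ds(6040061) = 1 + ds(604006)
ds(604006) = 6 + ds(60400)
ds(60400) = 0 + ds(6040)
ds(6040) = 0 + ds(604)
ds(604) = 4 + ds(60)
ds(60) = 0 + ds(6)
ds(6) = 6  (base case)
Total: 9 + 1 + 6 + 0 + 0 + 4 + 0 + 6 = 26

26


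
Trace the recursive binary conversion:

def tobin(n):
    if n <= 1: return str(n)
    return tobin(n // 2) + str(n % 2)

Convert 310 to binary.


tobin(310) = tobin(155) + '0'
tobin(155) = tobin(77) + '1'
tobin(77) = tobin(38) + '1'
tobin(38) = tobin(19) + '0'
tobin(19) = tobin(9) + '1'
tobin(9) = tobin(4) + '1'
tobin(4) = tobin(2) + '0'
tobin(2) = tobin(1) + '0'
tobin(1) = '1'  (base case)
Concatenating: '1' + '0' + '0' + '1' + '1' + '0' + '1' + '1' + '0' = '100110110'

100110110


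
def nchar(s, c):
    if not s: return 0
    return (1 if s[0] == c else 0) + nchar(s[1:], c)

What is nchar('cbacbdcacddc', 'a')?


s[0]='c' != 'a' -> 0
s[0]='b' != 'a' -> 0
s[0]='a' == 'a' -> 1
s[0]='c' != 'a' -> 0
s[0]='b' != 'a' -> 0
s[0]='d' != 'a' -> 0
s[0]='c' != 'a' -> 0
s[0]='a' == 'a' -> 1
s[0]='c' != 'a' -> 0
s[0]='d' != 'a' -> 0
s[0]='d' != 'a' -> 0
s[0]='c' != 'a' -> 0
Sum: 0 + 0 + 1 + 0 + 0 + 0 + 0 + 1 + 0 + 0 + 0 + 0 = 2

2


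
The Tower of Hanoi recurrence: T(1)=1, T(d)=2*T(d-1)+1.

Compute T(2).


T(2) = 2 * T(1) + 1
T(1) = 1  (base case)
T(2) = 2 * 1 + 1 = 3

3


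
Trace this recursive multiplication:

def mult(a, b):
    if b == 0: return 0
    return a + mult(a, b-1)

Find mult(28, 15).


mult(28, 15) = 28 + mult(28, 14)
mult(28, 14) = 28 + mult(28, 13)
mult(28, 13) = 28 + mult(28, 12)
mult(28, 12) = 28 + mult(28, 11)
mult(28, 11) = 28 + mult(28, 10)
mult(28, 10) = 28 + mult(28, 9)
mult(28, 9) = 28 + mult(28, 8)
mult(28, 8) = 28 + mult(28, 7)
mult(28, 7) = 28 + mult(28, 6)
mult(28, 6) = 28 + mult(28, 5)
mult(28, 5) = 28 + mult(28, 4)
mult(28, 4) = 28 + mult(28, 3)
mult(28, 3) = 28 + mult(28, 2)
mult(28, 2) = 28 + mult(28, 1)
mult(28, 1) = 28 + mult(28, 0)
mult(28, 0) = 0  (base case)
Total: 28 + 28 + 28 + 28 + 28 + 28 + 28 + 28 + 28 + 28 + 28 + 28 + 28 + 28 + 28 + 0 = 420

420


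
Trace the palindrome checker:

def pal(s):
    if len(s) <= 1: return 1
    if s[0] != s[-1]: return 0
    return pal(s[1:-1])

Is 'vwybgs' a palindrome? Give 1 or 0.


pal('vwybgs'): s[0]='v' != s[-1]='s' -> return 0
Result: 0 (not a palindrome)

0


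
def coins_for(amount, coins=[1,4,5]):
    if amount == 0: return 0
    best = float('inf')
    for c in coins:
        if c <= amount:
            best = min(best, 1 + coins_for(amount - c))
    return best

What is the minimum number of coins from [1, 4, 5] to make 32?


Building up with DP:
coins_for(0) = 0
coins_for(1) = min(1+coins_for(0)=1+0=1) = 1
coins_for(2) = min(1+coins_for(1)=1+1=2) = 2
coins_for(3) = min(1+coins_for(2)=1+2=3) = 3
coins_for(4) = min(1+coins_for(3)=1+3=4, 1+coins_for(0)=1+0=1) = 1
coins_for(5) = min(1+coins_for(4)=1+1=2, 1+coins_for(1)=1+1=2, 1+coins_for(0)=1+0=1) = 1
coins_for(6) = min(1+coins_for(5)=1+1=2, 1+coins_for(2)=1+2=3, 1+coins_for(1)=1+1=2) = 2
coins_for(7) = min(1+coins_for(6)=1+2=3, 1+coins_for(3)=1+3=4, 1+coins_for(2)=1+2=3) = 3
coins_for(8) = min(1+coins_for(7)=1+3=4, 1+coins_for(4)=1+1=2, 1+coins_for(3)=1+3=4) = 2
coins_for(9) = min(1+coins_for(8)=1+2=3, 1+coins_for(5)=1+1=2, 1+coins_for(4)=1+1=2) = 2
coins_for(10) = min(1+coins_for(9)=1+2=3, 1+coins_for(6)=1+2=3, 1+coins_for(5)=1+1=2) = 2
coins_for(11) = min(1+coins_for(10)=1+2=3, 1+coins_for(7)=1+3=4, 1+coins_for(6)=1+2=3) = 3
coins_for(12) = min(1+coins_for(11)=1+3=4, 1+coins_for(8)=1+2=3, 1+coins_for(7)=1+3=4) = 3
coins_for(13) = min(1+coins_for(12)=1+3=4, 1+coins_for(9)=1+2=3, 1+coins_for(8)=1+2=3) = 3
coins_for(14) = min(1+coins_for(13)=1+3=4, 1+coins_for(10)=1+2=3, 1+coins_for(9)=1+2=3) = 3
coins_for(15) = min(1+coins_for(14)=1+3=4, 1+coins_for(11)=1+3=4, 1+coins_for(10)=1+2=3) = 3
coins_for(16) = min(1+coins_for(15)=1+3=4, 1+coins_for(12)=1+3=4, 1+coins_for(11)=1+3=4) = 4
coins_for(17) = min(1+coins_for(16)=1+4=5, 1+coins_for(13)=1+3=4, 1+coins_for(12)=1+3=4) = 4
coins_for(18) = min(1+coins_for(17)=1+4=5, 1+coins_for(14)=1+3=4, 1+coins_for(13)=1+3=4) = 4
coins_for(19) = min(1+coins_for(18)=1+4=5, 1+coins_for(15)=1+3=4, 1+coins_for(14)=1+3=4) = 4
coins_for(20) = min(1+coins_for(19)=1+4=5, 1+coins_for(16)=1+4=5, 1+coins_for(15)=1+3=4) = 4
coins_for(21) = min(1+coins_for(20)=1+4=5, 1+coins_for(17)=1+4=5, 1+coins_for(16)=1+4=5) = 5
coins_for(22) = min(1+coins_for(21)=1+5=6, 1+coins_for(18)=1+4=5, 1+coins_for(17)=1+4=5) = 5
coins_for(23) = min(1+coins_for(22)=1+5=6, 1+coins_for(19)=1+4=5, 1+coins_for(18)=1+4=5) = 5
coins_for(24) = min(1+coins_for(23)=1+5=6, 1+coins_for(20)=1+4=5, 1+coins_for(19)=1+4=5) = 5
coins_for(25) = min(1+coins_for(24)=1+5=6, 1+coins_for(21)=1+5=6, 1+coins_for(20)=1+4=5) = 5
coins_for(26) = min(1+coins_for(25)=1+5=6, 1+coins_for(22)=1+5=6, 1+coins_for(21)=1+5=6) = 6
coins_for(27) = min(1+coins_for(26)=1+6=7, 1+coins_for(23)=1+5=6, 1+coins_for(22)=1+5=6) = 6
coins_for(28) = min(1+coins_for(27)=1+6=7, 1+coins_for(24)=1+5=6, 1+coins_for(23)=1+5=6) = 6
coins_for(29) = min(1+coins_for(28)=1+6=7, 1+coins_for(25)=1+5=6, 1+coins_for(24)=1+5=6) = 6
coins_for(30) = min(1+coins_for(29)=1+6=7, 1+coins_for(26)=1+6=7, 1+coins_for(25)=1+5=6) = 6
coins_for(31) = min(1+coins_for(30)=1+6=7, 1+coins_for(27)=1+6=7, 1+coins_for(26)=1+6=7) = 7
coins_for(32) = min(1+coins_for(31)=1+7=8, 1+coins_for(28)=1+6=7, 1+coins_for(27)=1+6=7) = 7

7


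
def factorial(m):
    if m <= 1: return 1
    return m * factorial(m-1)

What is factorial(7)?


factorial(7)
= 7 * factorial(6)
= 7 * 6 * factorial(5)
= 7 * 6 * 5 * factorial(4)
= 7 * 6 * 5 * 4 * factorial(3)
= 7 * 6 * 5 * 4 * 3 * factorial(2)
= 7 * 6 * 5 * 4 * 3 * 2 * factorial(1)
= 7 * 6 * 5 * 4 * 3 * 2 * 1
= 5040

5040


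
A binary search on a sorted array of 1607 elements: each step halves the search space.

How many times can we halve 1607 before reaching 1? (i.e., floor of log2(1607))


1607 / 2 = 803
803 / 2 = 401
401 / 2 = 200
200 / 2 = 100
100 / 2 = 50
50 / 2 = 25
25 / 2 = 12
12 / 2 = 6
6 / 2 = 3
3 / 2 = 1
Reached 1 after 10 halvings

10


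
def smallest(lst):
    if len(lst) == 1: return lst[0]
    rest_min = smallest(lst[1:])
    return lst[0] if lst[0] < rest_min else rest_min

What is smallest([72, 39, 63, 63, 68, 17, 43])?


smallest([72, 39, 63, 63, 68, 17, 43]): compare 72 with smallest([39, 63, 63, 68, 17, 43])
smallest([39, 63, 63, 68, 17, 43]): compare 39 with smallest([63, 63, 68, 17, 43])
smallest([63, 63, 68, 17, 43]): compare 63 with smallest([63, 68, 17, 43])
smallest([63, 68, 17, 43]): compare 63 with smallest([68, 17, 43])
smallest([68, 17, 43]): compare 68 with smallest([17, 43])
smallest([17, 43]): compare 17 with smallest([43])
smallest([43]) = 43  (base case)
Compare 17 with 43 -> 17
Compare 68 with 17 -> 17
Compare 63 with 17 -> 17
Compare 63 with 17 -> 17
Compare 39 with 17 -> 17
Compare 72 with 17 -> 17

17


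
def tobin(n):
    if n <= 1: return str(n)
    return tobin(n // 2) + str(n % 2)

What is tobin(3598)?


tobin(3598) = tobin(1799) + '0'
tobin(1799) = tobin(899) + '1'
tobin(899) = tobin(449) + '1'
tobin(449) = tobin(224) + '1'
tobin(224) = tobin(112) + '0'
tobin(112) = tobin(56) + '0'
tobin(56) = tobin(28) + '0'
tobin(28) = tobin(14) + '0'
tobin(14) = tobin(7) + '0'
tobin(7) = tobin(3) + '1'
tobin(3) = tobin(1) + '1'
tobin(1) = '1'  (base case)
Concatenating: '1' + '1' + '1' + '0' + '0' + '0' + '0' + '0' + '1' + '1' + '1' + '0' = '111000001110'

111000001110


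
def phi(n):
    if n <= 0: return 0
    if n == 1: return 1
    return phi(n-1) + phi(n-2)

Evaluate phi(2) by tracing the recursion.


Computing phi(2) bottom-up:
phi(0) = 0
phi(1) = 1
phi(2) = phi(1) + phi(0) = 1 + 0 = 1

1


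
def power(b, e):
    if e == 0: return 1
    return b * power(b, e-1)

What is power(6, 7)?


power(6, 7)
= 6 * power(6, 6)
= 6 * 6 * power(6, 5)
= 6 * 6 * 6 * power(6, 4)
= 6 * 6 * 6 * 6 * power(6, 3)
= 6 * 6 * 6 * 6 * 6 * power(6, 2)
= 6 * 6 * 6 * 6 * 6 * 6 * power(6, 1)
= 6 * 6 * 6 * 6 * 6 * 6 * 6 * power(6, 0)
= 6 * 6 * 6 * 6 * 6 * 6 * 6 * 1
= 279936

279936


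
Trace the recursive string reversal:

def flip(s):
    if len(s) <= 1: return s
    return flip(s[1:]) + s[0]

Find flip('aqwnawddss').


flip('aqwnawddss') = flip('qwnawddss') + 'a'
flip('qwnawddss') = flip('wnawddss') + 'q'
flip('wnawddss') = flip('nawddss') + 'w'
flip('nawddss') = flip('awddss') + 'n'
flip('awddss') = flip('wddss') + 'a'
flip('wddss') = flip('ddss') + 'w'
flip('ddss') = flip('dss') + 'd'
flip('dss') = flip('ss') + 'd'
flip('ss') = flip('s') + 's'
flip('s') = 's'  (base case)
Concatenating: 's' + 's' + 'd' + 'd' + 'w' + 'a' + 'n' + 'w' + 'q' + 'a' = 'ssddwanwqa'

ssddwanwqa
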